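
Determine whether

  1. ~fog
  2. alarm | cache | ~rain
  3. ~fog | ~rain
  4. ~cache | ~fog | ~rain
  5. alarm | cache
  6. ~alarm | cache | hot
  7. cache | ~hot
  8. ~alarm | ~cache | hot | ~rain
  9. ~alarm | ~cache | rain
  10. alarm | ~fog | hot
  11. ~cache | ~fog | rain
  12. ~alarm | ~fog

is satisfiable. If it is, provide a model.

Unit clause (~fog) forces fog = False.
Set hot = True.
  then (cache | ~hot) forces cache = True.
Set rain = True.
Set alarm = True.
All clauses satisfied.

hot: True; fog: False; cache: True; rain: True; alarm: True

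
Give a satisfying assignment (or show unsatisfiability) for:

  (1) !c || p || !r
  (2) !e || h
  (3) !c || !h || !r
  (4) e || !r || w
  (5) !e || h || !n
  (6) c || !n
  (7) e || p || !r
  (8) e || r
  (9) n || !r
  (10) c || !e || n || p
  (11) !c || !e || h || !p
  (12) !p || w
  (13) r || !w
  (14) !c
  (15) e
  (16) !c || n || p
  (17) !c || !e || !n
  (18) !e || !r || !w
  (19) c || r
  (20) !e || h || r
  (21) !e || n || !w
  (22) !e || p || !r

Case c = True:
  Clause (!c) is falsified — contradiction.
Case c = False:
  (c || !n) forces n = False.
  (n || !r) forces r = False.
  Clause (c || r) is falsified — contradiction.
Both cases fail, so the formula is unsatisfiable.

Unsatisfiable — no assignment works.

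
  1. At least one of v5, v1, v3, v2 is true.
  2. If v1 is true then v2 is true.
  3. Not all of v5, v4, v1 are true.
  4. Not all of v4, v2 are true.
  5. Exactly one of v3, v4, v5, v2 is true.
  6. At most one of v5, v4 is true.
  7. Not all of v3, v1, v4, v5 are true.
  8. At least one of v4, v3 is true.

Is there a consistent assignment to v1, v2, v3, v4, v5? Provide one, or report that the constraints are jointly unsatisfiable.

v1: False, v2: False, v3: True, v4: False, v5: False

  (1) {v5, v1, v3, v2}: 1 true — at least one ✓
  (2) v1=F ⇒ v2: vacuous ✓
  (3) {v5, v4, v1}: 0/3 true — not all ✓
  (4) {v4, v2}: 0/2 true — not all ✓
  (5) {v3, v4, v5, v2}: 1 true — exactly one ✓
  (6) {v5, v4}: 0 true — at most one ✓
  (7) {v3, v1, v4, v5}: 1/4 true — not all ✓
  (8) {v4, v3}: 1 true — at least one ✓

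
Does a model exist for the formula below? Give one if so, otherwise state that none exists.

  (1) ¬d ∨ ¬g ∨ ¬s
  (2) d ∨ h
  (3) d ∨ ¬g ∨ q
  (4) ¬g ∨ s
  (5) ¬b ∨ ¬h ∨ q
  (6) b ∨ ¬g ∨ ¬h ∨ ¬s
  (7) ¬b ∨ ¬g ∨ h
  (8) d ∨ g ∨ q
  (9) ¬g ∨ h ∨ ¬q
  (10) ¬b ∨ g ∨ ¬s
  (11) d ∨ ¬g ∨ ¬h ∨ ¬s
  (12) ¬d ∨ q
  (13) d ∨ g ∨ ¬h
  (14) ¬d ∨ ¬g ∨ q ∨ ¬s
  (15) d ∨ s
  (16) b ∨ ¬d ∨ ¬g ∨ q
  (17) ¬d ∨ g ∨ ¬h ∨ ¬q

q: True, g: False, s: True, d: True, b: False, h: False

Set q = True.
Set g = False.
Set s = True.
  then (¬b ∨ g ∨ ¬s) forces b = False.
Try d = False:
  (d ∨ h) forces h = True.
  clause (d ∨ g ∨ ¬h) is falsified — backtrack.
So d = True.
  then (¬d ∨ g ∨ ¬h ∨ ¬q) forces h = False.
All clauses satisfied.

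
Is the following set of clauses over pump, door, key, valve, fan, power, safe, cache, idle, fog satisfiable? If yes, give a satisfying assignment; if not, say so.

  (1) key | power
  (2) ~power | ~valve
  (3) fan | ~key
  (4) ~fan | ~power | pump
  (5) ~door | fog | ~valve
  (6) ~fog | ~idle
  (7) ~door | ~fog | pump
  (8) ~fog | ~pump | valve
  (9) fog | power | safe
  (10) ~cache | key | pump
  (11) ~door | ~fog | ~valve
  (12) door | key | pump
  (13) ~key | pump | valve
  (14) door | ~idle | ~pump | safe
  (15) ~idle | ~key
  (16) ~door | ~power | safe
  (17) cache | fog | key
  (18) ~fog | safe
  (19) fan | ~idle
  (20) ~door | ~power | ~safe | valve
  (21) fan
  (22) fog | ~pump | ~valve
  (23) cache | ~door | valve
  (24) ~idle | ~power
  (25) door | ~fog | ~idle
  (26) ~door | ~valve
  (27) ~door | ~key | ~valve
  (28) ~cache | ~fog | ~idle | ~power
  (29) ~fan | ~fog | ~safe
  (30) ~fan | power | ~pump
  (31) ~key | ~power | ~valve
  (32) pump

pump: True, door: False, key: True, valve: False, fan: True, power: True, safe: True, cache: False, idle: False, fog: False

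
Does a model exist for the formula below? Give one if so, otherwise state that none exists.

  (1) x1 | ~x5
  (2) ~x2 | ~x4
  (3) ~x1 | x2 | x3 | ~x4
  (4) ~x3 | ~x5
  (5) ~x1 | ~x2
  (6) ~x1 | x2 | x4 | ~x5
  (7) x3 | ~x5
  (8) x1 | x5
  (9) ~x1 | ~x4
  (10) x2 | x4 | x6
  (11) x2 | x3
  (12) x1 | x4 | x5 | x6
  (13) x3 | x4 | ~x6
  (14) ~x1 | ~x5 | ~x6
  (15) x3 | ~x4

Try x1 = False:
  (x1 | ~x5) forces x5 = False.
  clause (x1 | x5) is falsified — backtrack.
So x1 = True.
  then (~x1 | ~x2) forces x2 = False.
  then (~x1 | ~x4) forces x4 = False.
  then (x2 | x4 | x6) forces x6 = True.
  then (x2 | x3) forces x3 = True.
  then (~x1 | ~x5 | ~x6) forces x5 = False.
All clauses satisfied.

x1 = True; x2 = False; x3 = True; x4 = False; x5 = False; x6 = True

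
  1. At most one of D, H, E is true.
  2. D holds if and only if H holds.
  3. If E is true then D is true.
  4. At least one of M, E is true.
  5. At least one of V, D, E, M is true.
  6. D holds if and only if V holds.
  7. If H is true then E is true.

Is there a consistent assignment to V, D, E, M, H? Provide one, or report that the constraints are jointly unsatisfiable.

V = False, D = False, E = False, M = True, H = False

  (1) {D, H, E}: 0 true — at most one ✓
  (2) D=F, H=F — same ✓
  (3) E=F ⇒ D: vacuous ✓
  (4) {M, E}: 1 true — at least one ✓
  (5) {V, D, E, M}: 1 true — at least one ✓
  (6) D=F, V=F — same ✓
  (7) H=F ⇒ E: vacuous ✓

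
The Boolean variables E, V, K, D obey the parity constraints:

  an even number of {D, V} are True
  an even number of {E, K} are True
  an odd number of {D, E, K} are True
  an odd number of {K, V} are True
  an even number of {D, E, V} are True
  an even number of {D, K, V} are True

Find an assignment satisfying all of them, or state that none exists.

E: False, V: True, K: False, D: True

{D, V}: 2 true → even ✓
{E, K}: 0 true → even ✓
{D, E, K}: 1 true → odd ✓
{K, V}: 1 true → odd ✓
{D, E, V}: 2 true → even ✓
{D, K, V}: 2 true → even ✓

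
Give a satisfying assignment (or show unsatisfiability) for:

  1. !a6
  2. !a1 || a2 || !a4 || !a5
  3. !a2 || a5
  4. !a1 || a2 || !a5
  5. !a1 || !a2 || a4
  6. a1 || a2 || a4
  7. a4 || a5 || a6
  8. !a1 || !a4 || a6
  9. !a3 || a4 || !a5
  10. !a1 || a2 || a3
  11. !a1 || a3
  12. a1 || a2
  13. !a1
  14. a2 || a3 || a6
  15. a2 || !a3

a1: False; a2: True; a3: False; a4: True; a5: True; a6: False

Unit clause (!a6) forces a6 = False.
Unit clause (!a1) forces a1 = False.
In (a1 || a2) only a2 is left, so a2 = True.
In (!a2 || a5) only a5 is left, so a5 = True.
Set a3 = False.
Set a4 = True.
All clauses satisfied.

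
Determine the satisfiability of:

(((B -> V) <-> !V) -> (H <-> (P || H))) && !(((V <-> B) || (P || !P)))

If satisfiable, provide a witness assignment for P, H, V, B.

The conjunct !(((V <-> B) || (P || !P))) is unsatisfiable on its own:
  P=F, V=F, B=F: evaluates to False.
  P=F, V=F, B=T: evaluates to False.
  P=F, V=T, B=F: evaluates to False.
  P=F, V=T, B=T: evaluates to False.
  P=T, V=F, B=F: evaluates to False.
  P=T, V=F, B=T: evaluates to False.
  P=T, V=T, B=F: evaluates to False.
  P=T, V=T, B=T: evaluates to False.
So the whole conjunction is unsatisfiable.

The formula is unsatisfiable.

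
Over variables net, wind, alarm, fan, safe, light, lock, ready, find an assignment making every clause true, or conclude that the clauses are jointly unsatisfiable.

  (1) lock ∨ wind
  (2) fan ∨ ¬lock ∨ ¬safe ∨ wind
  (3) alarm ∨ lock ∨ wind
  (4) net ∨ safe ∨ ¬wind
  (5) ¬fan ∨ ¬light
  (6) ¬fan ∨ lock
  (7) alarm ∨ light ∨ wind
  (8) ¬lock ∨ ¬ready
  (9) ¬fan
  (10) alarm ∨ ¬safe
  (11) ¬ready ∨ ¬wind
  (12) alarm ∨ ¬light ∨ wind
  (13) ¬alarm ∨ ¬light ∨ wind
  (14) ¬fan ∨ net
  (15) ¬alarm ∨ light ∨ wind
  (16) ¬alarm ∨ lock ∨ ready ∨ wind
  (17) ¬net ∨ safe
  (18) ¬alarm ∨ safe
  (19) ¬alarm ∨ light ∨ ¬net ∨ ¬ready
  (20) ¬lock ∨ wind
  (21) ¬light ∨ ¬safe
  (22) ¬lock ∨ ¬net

net=T, wind=T, alarm=T, fan=F, safe=T, light=F, lock=F, ready=F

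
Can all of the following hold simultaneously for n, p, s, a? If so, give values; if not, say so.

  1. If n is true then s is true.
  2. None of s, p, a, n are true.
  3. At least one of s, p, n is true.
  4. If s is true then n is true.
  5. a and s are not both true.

Case n = True:
  Constraint (2) is violated (n=T) — contradiction.
Case n = False:
  (2) forces s = False.
  (2) forces p = False.
  Constraint (3) is violated (s=F, p=F, n=F) — contradiction.
Both cases fail — unsatisfiable.

No satisfying assignment exists.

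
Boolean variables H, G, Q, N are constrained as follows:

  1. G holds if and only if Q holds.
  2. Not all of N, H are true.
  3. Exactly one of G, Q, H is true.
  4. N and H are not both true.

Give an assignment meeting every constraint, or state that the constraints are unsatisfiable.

H: True, G: False, Q: False, N: False

  (1) G=F, Q=F — same ✓
  (2) {N, H}: 1/2 true — not all ✓
  (3) {G, Q, H}: 1 true — exactly one ✓
  (4) N=F, H=T — not both ✓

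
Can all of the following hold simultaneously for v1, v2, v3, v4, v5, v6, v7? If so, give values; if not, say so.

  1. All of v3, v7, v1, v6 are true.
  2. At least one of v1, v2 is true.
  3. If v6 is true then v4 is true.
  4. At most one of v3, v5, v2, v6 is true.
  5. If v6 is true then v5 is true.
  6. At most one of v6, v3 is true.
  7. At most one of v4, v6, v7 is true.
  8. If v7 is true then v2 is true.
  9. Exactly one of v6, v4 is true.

Case v6 = True:
  (1) forces v3 = True.
  Constraint (4) is violated (v3=T, v6=T) — contradiction.
Case v6 = False:
  Constraint (1) is violated (v6=F) — contradiction.
Both cases fail — unsatisfiable.

The formula is unsatisfiable.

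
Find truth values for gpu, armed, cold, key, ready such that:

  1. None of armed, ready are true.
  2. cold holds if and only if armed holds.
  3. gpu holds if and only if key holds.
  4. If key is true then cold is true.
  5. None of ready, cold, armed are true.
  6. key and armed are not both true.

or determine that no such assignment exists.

gpu = False, armed = False, cold = False, key = False, ready = False

  (1) {armed, ready}: 0 true — none ✓
  (2) cold=F, armed=F — same ✓
  (3) gpu=F, key=F — same ✓
  (4) key=F ⇒ cold: vacuous ✓
  (5) {ready, cold, armed}: 0 true — none ✓
  (6) key=F, armed=F — not both ✓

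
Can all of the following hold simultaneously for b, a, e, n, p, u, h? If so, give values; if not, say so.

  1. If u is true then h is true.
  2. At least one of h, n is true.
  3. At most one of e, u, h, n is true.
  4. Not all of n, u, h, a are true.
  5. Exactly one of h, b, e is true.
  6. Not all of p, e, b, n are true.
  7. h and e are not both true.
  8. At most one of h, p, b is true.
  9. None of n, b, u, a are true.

b = False, a = False, e = False, n = False, p = False, u = False, h = True

  (1) u=F ⇒ h: vacuous ✓
  (2) {h, n}: 1 true — at least one ✓
  (3) {e, u, h, n}: 1 true — at most one ✓
  (4) {n, u, h, a}: 1/4 true — not all ✓
  (5) {h, b, e}: 1 true — exactly one ✓
  (6) {p, e, b, n}: 0/4 true — not all ✓
  (7) h=T, e=F — not both ✓
  (8) {h, p, b}: 1 true — at most one ✓
  (9) {n, b, u, a}: 0 true — none ✓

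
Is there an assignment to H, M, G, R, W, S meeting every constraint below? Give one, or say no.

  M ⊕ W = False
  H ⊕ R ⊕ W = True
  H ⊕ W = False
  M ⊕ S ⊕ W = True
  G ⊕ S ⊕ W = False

H = False, M = False, G = True, R = True, W = False, S = True

M ⊕ W = F ⊕ F = False ✓
H ⊕ R ⊕ W = F ⊕ T ⊕ F = True ✓
H ⊕ W = F ⊕ F = False ✓
M ⊕ S ⊕ W = F ⊕ T ⊕ F = True ✓
G ⊕ S ⊕ W = T ⊕ T ⊕ F = False ✓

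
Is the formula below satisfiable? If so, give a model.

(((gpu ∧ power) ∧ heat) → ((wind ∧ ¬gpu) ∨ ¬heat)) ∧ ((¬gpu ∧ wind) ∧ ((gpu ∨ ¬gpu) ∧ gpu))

UNSATISFIABLE

Case gpu = True: the conjunct ¬gpu is False.
Case gpu = False: the conjunct gpu is False.
Both cases fail — unsatisfiable.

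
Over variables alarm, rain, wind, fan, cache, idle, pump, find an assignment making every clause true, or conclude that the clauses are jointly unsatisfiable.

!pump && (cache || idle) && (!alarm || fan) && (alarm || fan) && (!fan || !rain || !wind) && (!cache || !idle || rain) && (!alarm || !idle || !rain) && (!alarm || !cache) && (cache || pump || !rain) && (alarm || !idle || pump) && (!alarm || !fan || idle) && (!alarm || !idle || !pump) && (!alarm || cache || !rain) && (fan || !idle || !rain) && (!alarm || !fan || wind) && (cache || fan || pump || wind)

Unit clause (!pump) forces pump = False.
Set alarm = True.
  then (!alarm || fan) forces fan = True.
  then (!alarm || !cache) forces cache = False.
  then (cache || pump || !rain) forces rain = False.
  then (!alarm || !fan || idle) forces idle = True.
  then (!alarm || !fan || wind) forces wind = True.
All clauses satisfied.

alarm = True; rain = False; wind = True; fan = True; cache = False; idle = True; pump = False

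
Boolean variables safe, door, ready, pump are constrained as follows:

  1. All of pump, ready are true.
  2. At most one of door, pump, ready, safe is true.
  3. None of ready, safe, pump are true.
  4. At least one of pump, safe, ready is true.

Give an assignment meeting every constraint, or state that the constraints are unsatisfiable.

Case ready = True:
  Constraint (3) is violated (ready=T) — contradiction.
Case ready = False:
  Constraint (1) is violated (ready=F) — contradiction.
Both cases fail — unsatisfiable.

No satisfying assignment exists.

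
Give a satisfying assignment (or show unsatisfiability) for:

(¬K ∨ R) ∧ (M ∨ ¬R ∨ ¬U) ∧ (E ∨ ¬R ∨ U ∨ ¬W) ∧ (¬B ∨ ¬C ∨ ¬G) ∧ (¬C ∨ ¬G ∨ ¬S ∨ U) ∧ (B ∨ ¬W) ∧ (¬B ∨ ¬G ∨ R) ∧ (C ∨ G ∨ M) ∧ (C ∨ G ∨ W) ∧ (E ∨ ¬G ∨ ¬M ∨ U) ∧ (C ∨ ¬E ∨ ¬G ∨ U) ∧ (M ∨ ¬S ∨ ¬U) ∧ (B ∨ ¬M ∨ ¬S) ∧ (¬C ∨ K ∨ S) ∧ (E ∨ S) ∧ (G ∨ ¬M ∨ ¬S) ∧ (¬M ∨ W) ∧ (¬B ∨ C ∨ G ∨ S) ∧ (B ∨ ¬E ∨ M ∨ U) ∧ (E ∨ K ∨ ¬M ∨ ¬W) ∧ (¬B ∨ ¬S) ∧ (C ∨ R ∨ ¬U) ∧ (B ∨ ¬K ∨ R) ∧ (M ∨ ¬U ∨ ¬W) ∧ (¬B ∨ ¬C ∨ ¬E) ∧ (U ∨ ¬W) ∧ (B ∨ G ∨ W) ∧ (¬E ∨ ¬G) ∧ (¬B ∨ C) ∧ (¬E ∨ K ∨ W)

Set K = True.
  then (¬K ∨ R) forces R = True.
Set C = False.
  then (¬B ∨ C) forces B = False.
  then (B ∨ ¬W) forces W = False.
  then (C ∨ G ∨ W) forces G = True.
  then (¬M ∨ W) forces M = False.
  then (¬E ∨ ¬G) forces E = False.
  then (M ∨ ¬R ∨ ¬U) forces U = False.
  then (E ∨ S) forces S = True.
All clauses satisfied.

K: True, C: False, S: True, B: False, M: False, E: False, G: True, U: False, W: False, R: True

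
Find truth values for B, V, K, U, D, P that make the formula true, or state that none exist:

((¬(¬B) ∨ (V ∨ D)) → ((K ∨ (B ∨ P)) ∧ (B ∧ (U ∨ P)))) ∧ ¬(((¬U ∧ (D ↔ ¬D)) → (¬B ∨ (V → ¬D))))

The conjunct ¬(((¬U ∧ (D ↔ ¬D)) → (¬B ∨ (V → ¬D)))) is unsatisfiable on its own:
  D = True: this becomes ¬((False → (¬B ∨ ¬V))) = False.
  D = False: this becomes ¬((False → True)) = False.
So the whole conjunction is unsatisfiable.

The formula is unsatisfiable.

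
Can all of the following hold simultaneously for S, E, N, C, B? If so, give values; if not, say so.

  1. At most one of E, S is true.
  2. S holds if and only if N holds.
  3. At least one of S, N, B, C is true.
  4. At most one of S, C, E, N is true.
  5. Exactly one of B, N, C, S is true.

S: False, E: True, N: False, C: False, B: True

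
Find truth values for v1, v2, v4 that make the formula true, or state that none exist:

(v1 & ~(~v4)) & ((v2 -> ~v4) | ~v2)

v1=T, v2=F, v4=T

  v1 & ~(~v4) = True
    ~(~v4) = True
      ~v4 = False
  (v2 -> ~v4) | ~v2 = True
    v2 -> ~v4 = True
      ~v4 = False
    ~v2 = True
Both conjuncts True, so the formula holds.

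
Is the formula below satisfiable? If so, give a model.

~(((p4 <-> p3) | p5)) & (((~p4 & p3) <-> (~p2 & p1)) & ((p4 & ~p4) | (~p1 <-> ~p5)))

p1 = False, p2 = False, p3 = False, p4 = True, p5 = False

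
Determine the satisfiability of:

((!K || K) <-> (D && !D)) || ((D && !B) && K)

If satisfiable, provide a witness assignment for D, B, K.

D=T; B=F; K=T

  ((!K || K) <-> (D && !D)) || ((D && !B) && K) = True
    (!K || K) <-> (D && !D) = False
      !K || K = True
        !K = False
      D && !D = False
        !D = False
    (D && !B) && K = True
      D && !B = True
        !B = True
The formula evaluates to True.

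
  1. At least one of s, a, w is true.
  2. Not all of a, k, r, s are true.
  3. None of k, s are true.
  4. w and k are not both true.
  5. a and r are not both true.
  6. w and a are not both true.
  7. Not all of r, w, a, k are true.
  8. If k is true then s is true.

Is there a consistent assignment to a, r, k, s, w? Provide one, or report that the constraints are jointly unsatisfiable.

a = True, r = False, k = False, s = False, w = False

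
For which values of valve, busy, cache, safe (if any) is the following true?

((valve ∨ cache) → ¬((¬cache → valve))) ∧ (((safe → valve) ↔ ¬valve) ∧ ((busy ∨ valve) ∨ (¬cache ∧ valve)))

valve=F; busy=T; cache=F; safe=F

  (valve ∨ cache) → ¬((¬cache → valve)) = True
    valve ∨ cache = False
    ¬((¬cache → valve)) = True
      ¬cache → valve = False
        ¬cache = True
  ((safe → valve) ↔ ¬valve) ∧ ((busy ∨ valve) ∨ (¬cache ∧ valve)) = True
    (safe → valve) ↔ ¬valve = True
      safe → valve = True
      ¬valve = True
    (busy ∨ valve) ∨ (¬cache ∧ valve) = True
      busy ∨ valve = True
      ¬cache ∧ valve = False
        ¬cache = True
Both conjuncts True, so the formula holds.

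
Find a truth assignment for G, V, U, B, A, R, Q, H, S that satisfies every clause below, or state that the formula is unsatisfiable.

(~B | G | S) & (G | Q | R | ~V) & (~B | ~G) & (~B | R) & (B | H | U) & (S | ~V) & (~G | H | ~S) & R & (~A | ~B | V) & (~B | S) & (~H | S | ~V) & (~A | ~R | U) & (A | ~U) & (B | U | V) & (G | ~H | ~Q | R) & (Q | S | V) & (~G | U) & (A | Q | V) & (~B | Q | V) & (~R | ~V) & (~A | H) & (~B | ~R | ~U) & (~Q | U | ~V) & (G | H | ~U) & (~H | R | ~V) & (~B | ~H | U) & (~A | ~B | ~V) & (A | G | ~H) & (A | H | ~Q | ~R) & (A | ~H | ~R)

Unit clause (R) forces R = True.
In (~R | ~V) only ~V is left, so V = False.
Set G = True.
  then (~B | ~G) forces B = False.
  then (B | U | V) forces U = True.
  then (A | ~U) forces A = True.
  then (~A | H) forces H = True.
Set Q = True.
Set S = True.
All clauses satisfied.

G = True; V = False; U = True; B = False; A = True; R = True; Q = True; H = True; S = True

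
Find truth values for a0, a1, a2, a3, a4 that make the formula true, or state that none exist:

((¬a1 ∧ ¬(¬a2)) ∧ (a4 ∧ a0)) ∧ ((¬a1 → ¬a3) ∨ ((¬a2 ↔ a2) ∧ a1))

a0 = True; a1 = False; a2 = True; a3 = False; a4 = True

  (¬a1 ∧ ¬(¬a2)) ∧ (a4 ∧ a0) = True
    ¬a1 ∧ ¬(¬a2) = True
      ¬a1 = True
      ¬(¬a2) = True
        ¬a2 = False
    a4 ∧ a0 = True
  (¬a1 → ¬a3) ∨ ((¬a2 ↔ a2) ∧ a1) = True
    ¬a1 → ¬a3 = True
      ¬a1 = True
      ¬a3 = True
    (¬a2 ↔ a2) ∧ a1 = False
      ¬a2 ↔ a2 = False
        ¬a2 = False
Both conjuncts True, so the formula holds.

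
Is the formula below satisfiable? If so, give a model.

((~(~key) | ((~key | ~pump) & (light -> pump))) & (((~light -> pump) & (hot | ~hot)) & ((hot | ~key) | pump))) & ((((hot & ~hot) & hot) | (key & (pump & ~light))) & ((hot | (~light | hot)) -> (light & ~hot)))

No satisfying assignment exists.

Case hot = True: the conjunct (hot | (~light | hot)) -> (light & ~hot) becomes (True | True) -> (light & False) = False.
Case hot = False: the formula simplifies to ((~(~key) | ((~key | ~pump) & (light -> pump))) & ((~light -> pump) & (~key | pump))) & ((key & (pump & ~light)) & (~light -> light)).
  light = True: the conjunct ~light is False.
  light = False: the conjunct ~light -> light becomes ~False -> False = False.
Both cases fail — unsatisfiable.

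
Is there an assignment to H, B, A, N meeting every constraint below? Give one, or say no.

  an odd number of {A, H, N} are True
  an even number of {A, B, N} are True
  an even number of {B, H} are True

No satisfying assignment exists.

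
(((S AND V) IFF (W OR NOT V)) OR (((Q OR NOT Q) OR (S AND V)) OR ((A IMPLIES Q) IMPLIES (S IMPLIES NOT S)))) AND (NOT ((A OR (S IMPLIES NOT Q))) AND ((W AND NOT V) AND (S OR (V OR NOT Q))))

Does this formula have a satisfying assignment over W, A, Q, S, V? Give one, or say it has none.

W: True, A: False, Q: True, S: True, V: False

  ((S AND V) IFF (W OR NOT V)) OR (((Q OR NOT Q) OR (S AND V)) OR ((A IMPLIES Q) IMPLIES (S IMPLIES NOT S))) = True
    (S AND V) IFF (W OR NOT V) = False
      S AND V = False
      W OR NOT V = True
        NOT V = True
    ((Q OR NOT Q) OR (S AND V)) OR ((A IMPLIES Q) IMPLIES (S IMPLIES NOT S)) = True
      (Q OR NOT Q) OR (S AND V) = True
        Q OR NOT Q = True
          NOT Q = False
        S AND V = False
      (A IMPLIES Q) IMPLIES (S IMPLIES NOT S) = False
        A IMPLIES Q = True
        S IMPLIES NOT S = False
          NOT S = False
  NOT ((A OR (S IMPLIES NOT Q))) AND ((W AND NOT V) AND (S OR (V OR NOT Q))) = True
    NOT ((A OR (S IMPLIES NOT Q))) = True
      A OR (S IMPLIES NOT Q) = False
        S IMPLIES NOT Q = False
          NOT Q = False
    (W AND NOT V) AND (S OR (V OR NOT Q)) = True
      W AND NOT V = True
        NOT V = True
      S OR (V OR NOT Q) = True
        V OR NOT Q = False
          NOT Q = False
Both conjuncts True, so the formula holds.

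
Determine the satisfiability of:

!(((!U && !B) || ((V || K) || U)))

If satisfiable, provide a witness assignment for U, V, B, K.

U = False; V = False; B = True; K = False

  !(((!U && !B) || ((V || K) || U))) = True
    (!U && !B) || ((V || K) || U) = False
      !U && !B = False
        !U = True
        !B = False
      (V || K) || U = False
        V || K = False
The formula evaluates to True.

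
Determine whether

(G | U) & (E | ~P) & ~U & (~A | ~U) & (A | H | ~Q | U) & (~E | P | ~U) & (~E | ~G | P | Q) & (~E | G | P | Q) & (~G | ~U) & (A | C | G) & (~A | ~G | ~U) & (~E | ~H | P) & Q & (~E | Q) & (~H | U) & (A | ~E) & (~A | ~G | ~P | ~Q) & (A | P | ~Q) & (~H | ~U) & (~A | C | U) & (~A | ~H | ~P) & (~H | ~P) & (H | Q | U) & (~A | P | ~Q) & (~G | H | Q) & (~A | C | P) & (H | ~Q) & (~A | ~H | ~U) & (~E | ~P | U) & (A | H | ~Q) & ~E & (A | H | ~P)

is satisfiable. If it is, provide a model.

The formula is unsatisfiable.

Case U = True:
  Clause (~U) is falsified — contradiction.
Case U = False:
  (G | U) forces G = True.
  (Q) forces Q = True.
  (~H | U) forces H = False.
  Clause (H | ~Q) is falsified — contradiction.
Both cases fail, so the formula is unsatisfiable.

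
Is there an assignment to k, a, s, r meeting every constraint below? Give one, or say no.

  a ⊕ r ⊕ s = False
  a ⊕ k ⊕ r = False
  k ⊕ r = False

k = True; a = False; s = True; r = True

a ⊕ r ⊕ s = F ⊕ T ⊕ T = False ✓
a ⊕ k ⊕ r = F ⊕ T ⊕ T = False ✓
k ⊕ r = T ⊕ T = False ✓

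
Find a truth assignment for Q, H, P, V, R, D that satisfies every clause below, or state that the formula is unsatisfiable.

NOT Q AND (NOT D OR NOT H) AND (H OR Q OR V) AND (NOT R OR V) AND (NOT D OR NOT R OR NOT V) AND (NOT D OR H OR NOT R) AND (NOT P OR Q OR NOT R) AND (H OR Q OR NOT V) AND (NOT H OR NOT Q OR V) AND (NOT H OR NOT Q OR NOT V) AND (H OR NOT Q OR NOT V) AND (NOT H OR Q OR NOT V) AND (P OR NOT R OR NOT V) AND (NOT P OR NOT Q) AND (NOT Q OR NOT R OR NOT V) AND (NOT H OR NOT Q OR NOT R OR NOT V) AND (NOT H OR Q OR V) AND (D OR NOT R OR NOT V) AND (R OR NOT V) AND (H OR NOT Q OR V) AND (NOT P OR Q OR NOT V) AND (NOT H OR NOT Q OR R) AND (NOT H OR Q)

No satisfying assignment exists.

Case Q = True:
  Clause (NOT Q) is falsified — contradiction.
Case Q = False:
  (NOT H OR Q) forces H = False.
  (H OR Q OR V) forces V = True.
  Clause (H OR Q OR NOT V) is falsified — contradiction.
Both cases fail, so the formula is unsatisfiable.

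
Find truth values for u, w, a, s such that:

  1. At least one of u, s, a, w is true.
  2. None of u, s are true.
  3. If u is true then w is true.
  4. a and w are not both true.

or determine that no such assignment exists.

u = False, w = True, a = False, s = False

  (1) {u, s, a, w}: 1 true — at least one ✓
  (2) {u, s}: 0 true — none ✓
  (3) u=F ⇒ w: vacuous ✓
  (4) a=F, w=T — not both ✓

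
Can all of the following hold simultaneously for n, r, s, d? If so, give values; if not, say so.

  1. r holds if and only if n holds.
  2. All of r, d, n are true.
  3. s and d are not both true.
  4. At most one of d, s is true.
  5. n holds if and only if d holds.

n = True; r = True; s = False; d = True

  (1) r=T, n=T — same ✓
  (2) {r, d, n}: all 3 true ✓
  (3) s=F, d=T — not both ✓
  (4) {d, s}: 1 true — at most one ✓
  (5) n=T, d=T — same ✓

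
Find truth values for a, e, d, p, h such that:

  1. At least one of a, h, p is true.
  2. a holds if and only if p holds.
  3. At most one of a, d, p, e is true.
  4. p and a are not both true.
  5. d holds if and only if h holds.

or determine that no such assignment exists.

a=F, e=F, d=T, p=F, h=T

  (1) {a, h, p}: 1 true — at least one ✓
  (2) a=F, p=F — same ✓
  (3) {a, d, p, e}: 1 true — at most one ✓
  (4) p=F, a=F — not both ✓
  (5) d=T, h=T — same ✓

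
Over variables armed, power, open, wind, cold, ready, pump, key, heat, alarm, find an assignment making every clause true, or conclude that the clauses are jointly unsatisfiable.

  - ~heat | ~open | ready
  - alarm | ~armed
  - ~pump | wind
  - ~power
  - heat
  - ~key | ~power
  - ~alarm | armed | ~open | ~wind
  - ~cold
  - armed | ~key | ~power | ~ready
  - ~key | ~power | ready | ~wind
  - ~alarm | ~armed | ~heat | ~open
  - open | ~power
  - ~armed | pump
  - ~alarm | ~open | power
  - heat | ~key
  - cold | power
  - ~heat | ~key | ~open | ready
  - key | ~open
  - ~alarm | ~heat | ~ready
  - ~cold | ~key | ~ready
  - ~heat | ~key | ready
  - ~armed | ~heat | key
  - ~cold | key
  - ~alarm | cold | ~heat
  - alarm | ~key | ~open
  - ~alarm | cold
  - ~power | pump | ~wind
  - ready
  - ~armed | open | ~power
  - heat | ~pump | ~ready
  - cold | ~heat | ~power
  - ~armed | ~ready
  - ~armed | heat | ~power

No satisfying assignment exists.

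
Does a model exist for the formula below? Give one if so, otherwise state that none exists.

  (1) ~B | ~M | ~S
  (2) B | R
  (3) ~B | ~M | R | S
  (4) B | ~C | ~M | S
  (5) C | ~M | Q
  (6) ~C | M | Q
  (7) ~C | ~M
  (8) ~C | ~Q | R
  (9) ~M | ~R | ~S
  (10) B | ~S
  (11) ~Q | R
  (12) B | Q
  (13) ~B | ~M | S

Set Q = True.
  then (~Q | R) forces R = True.
Set B = False.
  then (B | ~S) forces S = False.
Set M = False.
Set C = True.
All clauses satisfied.

Q = True; B = False; S = False; R = True; M = False; C = True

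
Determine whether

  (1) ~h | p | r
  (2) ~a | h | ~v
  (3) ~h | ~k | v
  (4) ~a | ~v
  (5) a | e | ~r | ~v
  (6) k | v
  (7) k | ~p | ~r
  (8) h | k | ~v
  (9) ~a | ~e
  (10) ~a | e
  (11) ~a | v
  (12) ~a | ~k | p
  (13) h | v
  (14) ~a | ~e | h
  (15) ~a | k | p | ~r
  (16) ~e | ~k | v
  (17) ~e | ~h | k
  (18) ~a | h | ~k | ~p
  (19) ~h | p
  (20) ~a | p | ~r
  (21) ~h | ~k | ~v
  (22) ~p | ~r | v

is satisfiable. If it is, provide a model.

e=F, a=F, h=F, p=T, r=F, v=T, k=T

Set e = False.
  then (~a | e) forces a = False.
Set h = False.
  then (h | v) forces v = True.
  then (a | e | ~r | ~v) forces r = False.
  then (h | k | ~v) forces k = True.
Set p = True.
All clauses satisfied.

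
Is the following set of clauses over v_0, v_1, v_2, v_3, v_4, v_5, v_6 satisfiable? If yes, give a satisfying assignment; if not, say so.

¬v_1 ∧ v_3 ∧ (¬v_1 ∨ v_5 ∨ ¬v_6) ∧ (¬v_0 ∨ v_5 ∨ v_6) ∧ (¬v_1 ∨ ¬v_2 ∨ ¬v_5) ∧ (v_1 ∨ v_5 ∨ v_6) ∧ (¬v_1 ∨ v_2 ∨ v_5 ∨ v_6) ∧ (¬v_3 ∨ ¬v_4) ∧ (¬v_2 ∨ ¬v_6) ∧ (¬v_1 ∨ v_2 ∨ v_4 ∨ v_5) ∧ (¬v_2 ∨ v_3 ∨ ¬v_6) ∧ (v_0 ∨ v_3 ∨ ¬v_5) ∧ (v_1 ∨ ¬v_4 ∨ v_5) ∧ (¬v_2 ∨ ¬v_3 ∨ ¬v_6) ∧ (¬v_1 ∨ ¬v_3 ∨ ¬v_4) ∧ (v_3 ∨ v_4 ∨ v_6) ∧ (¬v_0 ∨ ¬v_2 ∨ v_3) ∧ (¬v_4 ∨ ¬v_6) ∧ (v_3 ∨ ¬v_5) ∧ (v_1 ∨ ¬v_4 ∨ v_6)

v_0 = True; v_1 = False; v_2 = False; v_3 = True; v_4 = False; v_5 = True; v_6 = False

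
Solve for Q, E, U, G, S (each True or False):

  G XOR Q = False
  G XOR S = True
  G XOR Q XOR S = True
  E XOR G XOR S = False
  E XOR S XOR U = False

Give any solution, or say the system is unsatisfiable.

Q: False, E: True, U: False, G: False, S: True

G XOR Q = F XOR F = False ✓
G XOR S = F XOR T = True ✓
G XOR Q XOR S = F XOR F XOR T = True ✓
E XOR G XOR S = T XOR F XOR T = False ✓
E XOR S XOR U = T XOR T XOR F = False ✓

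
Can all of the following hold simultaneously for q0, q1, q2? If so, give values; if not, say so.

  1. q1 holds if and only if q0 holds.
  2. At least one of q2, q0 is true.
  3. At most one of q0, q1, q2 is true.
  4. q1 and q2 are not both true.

q0=F; q1=F; q2=T

  (1) q1=F, q0=F — same ✓
  (2) {q2, q0}: 1 true — at least one ✓
  (3) {q0, q1, q2}: 1 true — at most one ✓
  (4) q1=F, q2=T — not both ✓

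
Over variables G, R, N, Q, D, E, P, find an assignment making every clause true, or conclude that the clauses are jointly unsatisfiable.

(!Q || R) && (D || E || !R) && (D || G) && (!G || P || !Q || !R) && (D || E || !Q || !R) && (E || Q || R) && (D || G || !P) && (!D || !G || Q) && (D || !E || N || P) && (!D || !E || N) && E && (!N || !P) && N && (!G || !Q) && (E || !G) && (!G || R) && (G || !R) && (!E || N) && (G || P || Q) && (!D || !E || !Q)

Unit clause (E) forces E = True.
Unit clause (N) forces N = True.
In (!N || !P) only !P is left, so P = False.
Set G = True.
  then (!G || !Q) forces Q = False.
  then (!G || R) forces R = True.
  then (!D || !G || Q) forces D = False.
All clauses satisfied.

G = True, R = True, N = True, Q = False, D = False, E = True, P = False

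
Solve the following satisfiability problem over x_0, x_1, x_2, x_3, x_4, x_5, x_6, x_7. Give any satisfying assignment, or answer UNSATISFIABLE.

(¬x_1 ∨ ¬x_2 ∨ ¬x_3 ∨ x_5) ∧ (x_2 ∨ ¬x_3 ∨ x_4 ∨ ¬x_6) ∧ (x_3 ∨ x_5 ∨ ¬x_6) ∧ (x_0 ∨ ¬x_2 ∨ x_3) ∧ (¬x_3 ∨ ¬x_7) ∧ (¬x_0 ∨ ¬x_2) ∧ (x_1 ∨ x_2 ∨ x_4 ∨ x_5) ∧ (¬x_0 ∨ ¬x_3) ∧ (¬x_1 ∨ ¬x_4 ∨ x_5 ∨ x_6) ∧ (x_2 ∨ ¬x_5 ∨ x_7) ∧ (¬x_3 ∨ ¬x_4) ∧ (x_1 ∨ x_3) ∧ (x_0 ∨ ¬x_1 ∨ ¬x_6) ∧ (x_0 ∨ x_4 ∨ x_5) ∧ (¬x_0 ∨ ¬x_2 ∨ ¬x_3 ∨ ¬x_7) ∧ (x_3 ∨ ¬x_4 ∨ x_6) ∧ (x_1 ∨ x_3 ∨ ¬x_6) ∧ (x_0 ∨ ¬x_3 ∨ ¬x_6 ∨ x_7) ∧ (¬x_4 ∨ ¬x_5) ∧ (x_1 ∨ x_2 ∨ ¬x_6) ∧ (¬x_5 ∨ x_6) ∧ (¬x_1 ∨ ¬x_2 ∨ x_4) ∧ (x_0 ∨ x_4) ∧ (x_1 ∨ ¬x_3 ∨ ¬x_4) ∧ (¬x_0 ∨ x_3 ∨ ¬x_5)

x_0: True; x_1: True; x_2: False; x_3: False; x_4: False; x_5: False; x_6: False; x_7: False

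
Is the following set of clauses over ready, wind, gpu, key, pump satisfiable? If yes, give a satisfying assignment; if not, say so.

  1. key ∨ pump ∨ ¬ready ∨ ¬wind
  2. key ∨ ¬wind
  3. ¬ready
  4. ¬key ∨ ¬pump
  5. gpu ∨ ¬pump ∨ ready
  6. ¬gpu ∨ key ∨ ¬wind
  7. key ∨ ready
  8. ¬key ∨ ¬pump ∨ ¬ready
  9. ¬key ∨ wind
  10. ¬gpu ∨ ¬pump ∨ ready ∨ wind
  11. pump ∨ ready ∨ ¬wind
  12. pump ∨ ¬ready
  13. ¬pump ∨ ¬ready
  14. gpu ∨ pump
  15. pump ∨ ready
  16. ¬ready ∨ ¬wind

UNSATISFIABLE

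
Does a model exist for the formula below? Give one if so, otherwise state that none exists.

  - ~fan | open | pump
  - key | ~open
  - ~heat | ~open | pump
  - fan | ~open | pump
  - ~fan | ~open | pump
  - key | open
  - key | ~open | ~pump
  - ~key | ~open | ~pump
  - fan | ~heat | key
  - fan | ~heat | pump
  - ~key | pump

key = True, pump = True, open = False, fan = False, heat = False

Try key = False:
  (key | ~open) forces open = False.
  clause (key | open) is falsified — backtrack.
So key = True.
  then (~key | pump) forces pump = True.
  then (~key | ~open | ~pump) forces open = False.
Set fan = False.
Set heat = False.
All clauses satisfied.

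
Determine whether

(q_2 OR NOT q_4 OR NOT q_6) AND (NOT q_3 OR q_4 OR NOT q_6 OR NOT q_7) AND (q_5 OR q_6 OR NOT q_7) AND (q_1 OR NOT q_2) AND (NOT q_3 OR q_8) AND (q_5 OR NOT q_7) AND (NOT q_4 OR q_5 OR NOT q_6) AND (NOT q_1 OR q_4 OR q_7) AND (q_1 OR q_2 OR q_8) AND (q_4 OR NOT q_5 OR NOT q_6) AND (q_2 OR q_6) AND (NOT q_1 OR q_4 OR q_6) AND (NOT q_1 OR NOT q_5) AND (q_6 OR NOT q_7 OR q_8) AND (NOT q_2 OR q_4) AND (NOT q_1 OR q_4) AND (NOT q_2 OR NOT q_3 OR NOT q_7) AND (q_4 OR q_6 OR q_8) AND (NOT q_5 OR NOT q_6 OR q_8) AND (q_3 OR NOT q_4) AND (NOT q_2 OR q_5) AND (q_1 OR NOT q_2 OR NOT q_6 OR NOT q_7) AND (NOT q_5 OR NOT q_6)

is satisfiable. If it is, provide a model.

q_1: False, q_2: False, q_3: True, q_4: False, q_5: False, q_6: True, q_7: False, q_8: True

Set q_1 = False.
  then (q_1 OR NOT q_2) forces q_2 = False.
  then (q_1 OR q_2 OR q_8) forces q_8 = True.
  then (q_2 OR q_6) forces q_6 = True.
  then (NOT q_5 OR NOT q_6) forces q_5 = False.
  then (q_2 OR NOT q_4 OR NOT q_6) forces q_4 = False.
  then (q_5 OR NOT q_7) forces q_7 = False.
Set q_3 = True.
All clauses satisfied.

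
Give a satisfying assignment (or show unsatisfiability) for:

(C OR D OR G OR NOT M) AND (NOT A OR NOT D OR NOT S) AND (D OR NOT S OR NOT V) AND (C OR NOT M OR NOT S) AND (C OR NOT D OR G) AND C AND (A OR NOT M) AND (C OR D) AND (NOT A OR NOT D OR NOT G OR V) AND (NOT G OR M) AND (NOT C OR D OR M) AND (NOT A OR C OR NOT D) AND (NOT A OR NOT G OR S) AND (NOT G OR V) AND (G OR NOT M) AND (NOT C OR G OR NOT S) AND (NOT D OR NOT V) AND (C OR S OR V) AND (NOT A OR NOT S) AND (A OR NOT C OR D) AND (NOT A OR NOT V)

V = False, D = True, G = False, A = False, M = False, C = True, S = False

Unit clause (C) forces C = True.
Set V = False.
  then (NOT G OR V) forces G = False.
  then (G OR NOT M) forces M = False.
  then (NOT C OR G OR NOT S) forces S = False.
  then (NOT C OR D OR M) forces D = True.
Set A = False.
All clauses satisfied.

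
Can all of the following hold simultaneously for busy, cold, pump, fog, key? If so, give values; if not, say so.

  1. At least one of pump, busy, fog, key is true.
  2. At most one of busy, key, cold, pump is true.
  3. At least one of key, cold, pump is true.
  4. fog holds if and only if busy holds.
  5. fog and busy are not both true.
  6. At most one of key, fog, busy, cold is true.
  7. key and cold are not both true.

busy = False; cold = False; pump = True; fog = False; key = False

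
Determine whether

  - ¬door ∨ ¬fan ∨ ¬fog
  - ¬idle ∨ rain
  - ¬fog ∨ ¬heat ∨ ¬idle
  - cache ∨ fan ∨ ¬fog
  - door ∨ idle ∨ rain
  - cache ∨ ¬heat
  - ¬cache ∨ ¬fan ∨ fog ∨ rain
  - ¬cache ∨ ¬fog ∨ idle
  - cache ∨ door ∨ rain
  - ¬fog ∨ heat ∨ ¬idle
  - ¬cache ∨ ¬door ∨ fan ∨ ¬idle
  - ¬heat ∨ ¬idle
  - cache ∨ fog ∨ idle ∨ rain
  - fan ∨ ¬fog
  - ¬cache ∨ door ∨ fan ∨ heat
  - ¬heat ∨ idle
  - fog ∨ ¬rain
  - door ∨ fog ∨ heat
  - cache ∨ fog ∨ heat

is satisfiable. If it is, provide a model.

Set door = True.
Try fog = True:
  (¬door ∨ ¬fan ∨ ¬fog) forces fan = False.
  clause (fan ∨ ¬fog) is falsified — backtrack.
So fog = False.
  then (fog ∨ ¬rain) forces rain = False.
  then (¬idle ∨ rain) forces idle = False.
  then (cache ∨ fog ∨ idle ∨ rain) forces cache = True.
  then (¬heat ∨ idle) forces heat = False.
  then (¬cache ∨ ¬fan ∨ fog ∨ rain) forces fan = False.
All clauses satisfied.

door=T; fog=F; fan=F; heat=F; rain=F; cache=T; idle=F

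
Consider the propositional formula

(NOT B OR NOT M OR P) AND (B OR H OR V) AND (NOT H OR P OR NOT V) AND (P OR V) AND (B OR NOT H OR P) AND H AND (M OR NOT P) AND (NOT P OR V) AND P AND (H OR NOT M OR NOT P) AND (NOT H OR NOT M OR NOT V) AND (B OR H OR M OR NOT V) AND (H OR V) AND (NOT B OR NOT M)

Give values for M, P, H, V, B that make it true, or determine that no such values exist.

The formula is unsatisfiable.

Case P = True:
  (H) forces H = True.
  (M OR NOT P) forces M = True.
  (NOT P OR V) forces V = True.
  Clause (NOT H OR NOT M OR NOT V) is falsified — contradiction.
Case P = False:
  Clause (P) is falsified — contradiction.
Both cases fail, so the formula is unsatisfiable.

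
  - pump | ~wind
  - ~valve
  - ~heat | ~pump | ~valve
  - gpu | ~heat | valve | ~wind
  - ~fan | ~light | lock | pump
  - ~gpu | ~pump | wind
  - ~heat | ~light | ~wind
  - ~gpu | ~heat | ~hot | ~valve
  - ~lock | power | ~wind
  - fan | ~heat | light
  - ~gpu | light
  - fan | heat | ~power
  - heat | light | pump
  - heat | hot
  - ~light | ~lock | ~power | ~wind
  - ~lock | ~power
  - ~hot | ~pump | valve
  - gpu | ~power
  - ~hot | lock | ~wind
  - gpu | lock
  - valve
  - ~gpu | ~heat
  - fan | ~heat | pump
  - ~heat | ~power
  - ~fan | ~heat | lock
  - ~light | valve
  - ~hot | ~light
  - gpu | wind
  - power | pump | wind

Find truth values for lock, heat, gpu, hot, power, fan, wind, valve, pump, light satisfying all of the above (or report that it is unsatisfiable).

Case valve = True:
  Clause (~valve) is falsified — contradiction.
Case valve = False:
  Clause (valve) is falsified — contradiction.
Both cases fail, so the formula is unsatisfiable.

Unsatisfiable — no assignment works.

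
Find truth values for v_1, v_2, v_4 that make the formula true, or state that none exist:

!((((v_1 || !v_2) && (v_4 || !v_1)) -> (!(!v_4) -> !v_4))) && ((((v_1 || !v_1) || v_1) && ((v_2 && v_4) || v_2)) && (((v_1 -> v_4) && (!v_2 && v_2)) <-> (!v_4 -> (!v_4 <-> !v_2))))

Case v_4 = True: the formula simplifies to !(!((v_1 || !v_2))) && ((((v_1 || !v_1) || v_1) && (v_2 || v_2)) && (!v_2 && v_2)).
  v_2 = True: the conjunct !v_2 is False.
  v_2 = False: the conjunct v_2 || v_2 becomes False || False = False.
Case v_4 = False: the conjunct !((((v_1 || !v_2) && (v_4 || !v_1)) -> (!(!v_4) -> !v_4))) becomes !((((v_1 || !v_2) && !v_1) -> True)) = False.
Both cases fail — unsatisfiable.

Unsatisfiable — no assignment works.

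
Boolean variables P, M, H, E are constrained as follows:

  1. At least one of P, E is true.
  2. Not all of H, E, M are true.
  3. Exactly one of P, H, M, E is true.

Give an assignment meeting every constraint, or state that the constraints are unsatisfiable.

P: False; M: False; H: False; E: True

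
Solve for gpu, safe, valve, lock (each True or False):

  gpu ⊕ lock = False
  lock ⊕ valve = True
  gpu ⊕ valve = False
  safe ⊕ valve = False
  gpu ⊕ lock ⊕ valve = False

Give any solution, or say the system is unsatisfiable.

The formula is unsatisfiable.

Adding constraints 1, 2, 3 mod 2: every variable appears an even number of times on the left, so the left side is 0.
But the right sides sum to 1 (mod 2). 0 ≠ 1 — the system is inconsistent.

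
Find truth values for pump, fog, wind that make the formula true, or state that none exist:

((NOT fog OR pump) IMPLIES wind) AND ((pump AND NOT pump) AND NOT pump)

Case pump = True: the conjunct NOT pump is False.
Case pump = False: the conjunct pump is False.
Both cases fail — unsatisfiable.

No satisfying assignment exists.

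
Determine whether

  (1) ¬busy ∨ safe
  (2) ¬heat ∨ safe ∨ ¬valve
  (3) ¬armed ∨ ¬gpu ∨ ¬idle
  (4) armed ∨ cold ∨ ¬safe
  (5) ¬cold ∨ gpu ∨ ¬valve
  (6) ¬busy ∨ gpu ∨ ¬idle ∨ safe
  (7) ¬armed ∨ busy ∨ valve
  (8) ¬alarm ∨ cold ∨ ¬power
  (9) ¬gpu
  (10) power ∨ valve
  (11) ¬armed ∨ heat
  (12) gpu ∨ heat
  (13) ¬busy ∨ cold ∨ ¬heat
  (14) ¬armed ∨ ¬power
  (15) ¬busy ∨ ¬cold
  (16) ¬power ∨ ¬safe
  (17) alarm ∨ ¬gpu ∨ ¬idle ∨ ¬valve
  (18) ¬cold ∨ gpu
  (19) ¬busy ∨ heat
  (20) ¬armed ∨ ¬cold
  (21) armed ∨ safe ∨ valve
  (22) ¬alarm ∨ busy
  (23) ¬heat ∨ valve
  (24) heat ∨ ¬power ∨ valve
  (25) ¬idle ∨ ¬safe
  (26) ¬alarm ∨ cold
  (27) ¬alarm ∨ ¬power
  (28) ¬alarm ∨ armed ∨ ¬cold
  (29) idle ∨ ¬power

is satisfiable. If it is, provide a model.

Unit clause (¬gpu) forces gpu = False.
In (gpu ∨ heat) only heat is left, so heat = True.
In (¬cold ∨ gpu) only ¬cold is left, so cold = False.
In (¬heat ∨ valve) only valve is left, so valve = True.
In (¬alarm ∨ cold) only ¬alarm is left, so alarm = False.
In (¬heat ∨ safe ∨ ¬valve) only safe is left, so safe = True.
In (armed ∨ cold ∨ ¬safe) only armed is left, so armed = True.
In (¬busy ∨ cold ∨ ¬heat) only ¬busy is left, so busy = False.
In (¬armed ∨ ¬power) only ¬power is left, so power = False.
In (¬idle ∨ ¬safe) only ¬idle is left, so idle = False.
All clauses satisfied.

cold: False, safe: True, power: False, alarm: False, gpu: False, heat: True, valve: True, busy: False, armed: True, idle: False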